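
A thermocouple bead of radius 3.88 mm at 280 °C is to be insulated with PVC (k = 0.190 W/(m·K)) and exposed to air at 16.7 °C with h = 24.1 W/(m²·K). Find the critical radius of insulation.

r_cr = 1.58 cm

For a sphere, r_cr = 2k_ins/h = 2·0.190/24.1 = 0.0158 m = 1.58 cm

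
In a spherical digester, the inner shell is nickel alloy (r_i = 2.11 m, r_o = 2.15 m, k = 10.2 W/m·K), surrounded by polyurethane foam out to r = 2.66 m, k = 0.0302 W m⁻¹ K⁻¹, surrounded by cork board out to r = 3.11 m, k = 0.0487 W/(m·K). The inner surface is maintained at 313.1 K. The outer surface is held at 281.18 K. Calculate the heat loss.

Q = 98.5 W

Treat each layer as a resistance in series:
  R_nickel alloy = (1/2.11 − 1/2.15)/(4πk) = 0.008817/(4π·10.2) = 6.879×10^-5 K/W
  R_polyurethane foam = (1/2.15 − 1/2.66)/(4πk) = 0.08918/(4π·0.0302) = 0.2350 K/W
  R_cork board = (1/2.66 − 1/3.11)/(4πk) = 0.05440/(4π·0.0487) = 0.08889 K/W
ΣR = 6.879×10^-5 + 0.2350 + 0.08889 = 0.3240 K/W
Q = ΔT/ΣR = (313.1 K − 281.18 K)/0.3240 = 98.5 W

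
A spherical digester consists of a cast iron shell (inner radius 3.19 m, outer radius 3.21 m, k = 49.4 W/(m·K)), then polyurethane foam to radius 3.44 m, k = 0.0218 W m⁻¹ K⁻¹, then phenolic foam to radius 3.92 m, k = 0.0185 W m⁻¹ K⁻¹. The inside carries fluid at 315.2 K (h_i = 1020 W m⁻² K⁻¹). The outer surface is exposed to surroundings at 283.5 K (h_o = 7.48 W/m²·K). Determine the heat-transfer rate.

Resistance network (inner→outer):
  R_conv,in = 1/(4πr²h) = 1/(4π·3.19²·1020) = 7.667×10^-6 K/W
  R_cast iron = (1/3.19 − 1/3.21)/(4πk) = 0.001953/(4π·49.4) = 3.146×10^-6 K/W
  R_polyurethane foam = (1/3.21 − 1/3.44)/(4πk) = 0.02083/(4π·0.0218) = 0.07603 K/W
  R_phenolic foam = (1/3.44 − 1/3.92)/(4πk) = 0.03560/(4π·0.0185) = 0.1531 K/W
  R_conv,out = 1/(4πr²h) = 1/(4π·3.92²·7.48) = 6.923×10^-4 K/W
ΣR = 7.667×10^-6 + 3.146×10^-6 + 0.07603 + 0.1531 + 6.923×10^-4 = 0.2298 K/W
Q = ΔT/ΣR = (315.2 K − 283.5 K)/0.2298 = 138 W

Q = 138 W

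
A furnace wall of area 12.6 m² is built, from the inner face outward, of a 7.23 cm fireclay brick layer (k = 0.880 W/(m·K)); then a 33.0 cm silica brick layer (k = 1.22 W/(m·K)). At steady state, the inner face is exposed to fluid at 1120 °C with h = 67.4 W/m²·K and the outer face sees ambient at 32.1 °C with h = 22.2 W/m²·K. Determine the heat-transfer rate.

Treat each layer as a resistance in series:
  R_conv,in = 1/(hA) = 1/(67.4·12.6) = 0.001178 K/W
  R_fireclay brick = L/(kA) = 0.0723/(0.880·12.6) = 0.006521 K/W
  R_silica brick = L/(kA) = 0.330/(1.22·12.6) = 0.02147 K/W
  R_conv,out = 1/(hA) = 1/(22.2·12.6) = 0.003575 K/W
ΣR = 0.001178 + 0.006521 + 0.02147 + 0.003575 = 0.03274 K/W
Q = ΔT/ΣR = (1120 °C − 32.1 °C)/0.03274 = 33200 W

Q = 33.2 kW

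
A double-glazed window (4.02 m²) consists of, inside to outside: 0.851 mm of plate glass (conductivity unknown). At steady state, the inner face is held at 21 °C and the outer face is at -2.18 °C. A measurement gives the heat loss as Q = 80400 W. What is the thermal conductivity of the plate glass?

k = 0.734 W/m·K

ΣR = ΔT/Q = |21 − -2.18|/80400 = 2.883×10^-4 K/W
L/(kA) = 2.883×10^-4 ⇒ k = 8.51×10^-4/(2.883×10^-4·4.02) = 0.734 W/m·K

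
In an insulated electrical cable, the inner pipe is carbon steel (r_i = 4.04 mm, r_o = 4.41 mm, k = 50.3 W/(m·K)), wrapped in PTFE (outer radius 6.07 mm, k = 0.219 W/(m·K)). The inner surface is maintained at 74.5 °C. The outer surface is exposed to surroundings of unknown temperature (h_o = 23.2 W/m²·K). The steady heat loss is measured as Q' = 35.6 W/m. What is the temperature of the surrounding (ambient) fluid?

Sum the resistances:
  R'_carbon steel = ln(0.00441/0.00404)/(2πk) = 0.08763/(2π·50.3) = 2.773×10^-4 m·K/W
  R'_PTFE = ln(0.00607/0.00441)/(2πk) = 0.3195/(2π·0.219) = 0.2322 m·K/W
  R'_conv,out = 1/(2πr h) = 1/(2π·0.00607·23.2) = 1.130 m·K/W
ΣR = 1.363 m·K/W
ΔT = Q'·ΣR = 35.6 × 1.363 = 48.52 K
Heat flows outward, so T_out = T_in − ΔT = 74.5 − 48.52 = 26.0 °C

T_out = 26.0 °C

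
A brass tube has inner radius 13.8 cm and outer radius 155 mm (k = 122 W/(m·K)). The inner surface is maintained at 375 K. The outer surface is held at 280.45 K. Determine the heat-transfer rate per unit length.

Q' = 624 kW/m

Q' = 2πk·ΔT/ln(r₂/r₁) = 2π × 122 × 94.55 / ln(0.155/0.138) = 6.24×10^5 W/m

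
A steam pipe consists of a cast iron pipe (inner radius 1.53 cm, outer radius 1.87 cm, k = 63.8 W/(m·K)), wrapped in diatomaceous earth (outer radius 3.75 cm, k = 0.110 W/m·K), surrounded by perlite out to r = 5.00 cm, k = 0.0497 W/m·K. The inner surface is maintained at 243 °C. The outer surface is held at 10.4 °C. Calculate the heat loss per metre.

Q' = 121 W/m

Treat each layer as a resistance in series:
  R'_cast iron = ln(0.0187/0.0153)/(2πk) = 0.2007/(2π·63.8) = 5.006×10^-4 m·K/W
  R'_diatomaceous earth = ln(0.0375/0.0187)/(2πk) = 0.6958/(2π·0.110) = 1.007 m·K/W
  R'_perlite = ln(0.0500/0.0375)/(2πk) = 0.2877/(2π·0.0497) = 0.9212 m·K/W
ΣR = 5.006×10^-4 + 1.007 + 0.9212 = 1.929 m·K/W
Q' = ΔT/ΣR = (243 °C − 10.4 °C)/1.929 = 121 W/m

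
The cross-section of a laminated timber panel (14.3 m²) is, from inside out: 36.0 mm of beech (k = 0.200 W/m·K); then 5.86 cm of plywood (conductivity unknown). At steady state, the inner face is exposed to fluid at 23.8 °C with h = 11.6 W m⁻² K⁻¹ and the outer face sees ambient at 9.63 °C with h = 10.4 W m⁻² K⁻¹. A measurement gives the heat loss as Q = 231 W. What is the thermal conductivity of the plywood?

ΣR = ΔT/Q = |23.8 − 9.63|/231 = 0.06134 K/W
Known resistances:
  R_conv,in = 1/(hA) = 1/(11.6·14.3) = 0.006028 K/W
  R_beech = L/(kA) = 0.0360/(0.200·14.3) = 0.01259 K/W
  R_conv,out = 1/(hA) = 1/(10.4·14.3) = 0.006724 K/W
R_plywood = ΣR − ΣR_known = 0.06134 − 0.02534 = 0.03600 K/W
L/(kA) = 0.03600 ⇒ k = 0.0586/(0.03600·14.3) = 0.114 W/m·K

k = 0.114 W/m·K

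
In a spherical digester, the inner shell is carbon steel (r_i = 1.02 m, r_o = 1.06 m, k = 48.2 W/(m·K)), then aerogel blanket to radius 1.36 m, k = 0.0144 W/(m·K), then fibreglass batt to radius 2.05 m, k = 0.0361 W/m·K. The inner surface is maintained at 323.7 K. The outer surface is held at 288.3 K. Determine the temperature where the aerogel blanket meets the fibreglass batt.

Resistance network (inner→outer):
  R_carbon steel = (1/1.02 − 1/1.06)/(4πk) = 0.03700/(4π·48.2) = 6.108×10^-5 K/W
  R_aerogel blanket = (1/1.06 − 1/1.36)/(4πk) = 0.2081/(4π·0.0144) = 1.150 K/W
  R_fibreglass batt = (1/1.36 − 1/2.05)/(4πk) = 0.2475/(4π·0.0361) = 0.5456 K/W
ΣR = 6.108×10^-5 + 1.150 + 0.5456 = 1.696 K/W
Q = ΔT/ΣR = (323.7 K − 288.3 K)/1.696 = 20.87 W
From the inner boundary to the aerogel blanket/fibreglass batt interface, ΣR_partial = 1.150 K/W.
T_interface = T_in − Q·ΣR_partial = 323.7 K − (20.87)(1.150) = 299.7 K

T = 299.7 K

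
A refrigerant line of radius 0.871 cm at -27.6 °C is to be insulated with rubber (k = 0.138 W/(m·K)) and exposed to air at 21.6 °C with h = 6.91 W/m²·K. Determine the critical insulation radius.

For a cylinder, r_cr = k_ins/h = 0.138/6.91 = 0.0200 m = 2.00 cm

r_cr = 2.00 cm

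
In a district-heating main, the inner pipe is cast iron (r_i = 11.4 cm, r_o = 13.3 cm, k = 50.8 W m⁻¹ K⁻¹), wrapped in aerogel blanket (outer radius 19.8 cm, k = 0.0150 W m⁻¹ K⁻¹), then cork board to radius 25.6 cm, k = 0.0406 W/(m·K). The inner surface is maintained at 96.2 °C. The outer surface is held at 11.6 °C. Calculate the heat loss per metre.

Q' = 16.2 W/m

Resistance network (inner→outer):
  R'_cast iron = ln(0.133/0.114)/(2πk) = 0.1542/(2π·50.8) = 4.829×10^-4 m·K/W
  R'_aerogel blanket = ln(0.198/0.133)/(2πk) = 0.3979/(2π·0.0150) = 4.222 m·K/W
  R'_cork board = ln(0.256/0.198)/(2πk) = 0.2569/(2π·0.0406) = 1.007 m·K/W
ΣR = 4.829×10^-4 + 4.222 + 1.007 = 5.229 m·K/W
Q' = ΔT/ΣR = (96.2 °C − 11.6 °C)/5.229 = 16.2 W/m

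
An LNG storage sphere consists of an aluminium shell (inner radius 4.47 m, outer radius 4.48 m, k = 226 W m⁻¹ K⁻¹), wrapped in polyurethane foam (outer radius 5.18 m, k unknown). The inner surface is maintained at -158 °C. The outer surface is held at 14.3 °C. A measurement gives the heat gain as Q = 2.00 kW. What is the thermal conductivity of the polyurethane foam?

k = 0.0279 W/m·K

ΣR = ΔT/Q = |-158 − 14.3|/2000 = 0.08615 K/W
Known resistances:
  R_aluminium = (1/4.47 − 1/4.48)/(4πk) = 4.994×10^-4/(4π·226) = 1.758×10^-7 K/W
R_polyurethane foam = ΣR − ΣR_known = 0.08615 − 1.758×10^-7 = 0.08615 K/W
(1/r₁−1/r₂)/(4πk) = 0.08615 ⇒ k = 0.03016/(4π·0.08615) = 0.0279 W/m·K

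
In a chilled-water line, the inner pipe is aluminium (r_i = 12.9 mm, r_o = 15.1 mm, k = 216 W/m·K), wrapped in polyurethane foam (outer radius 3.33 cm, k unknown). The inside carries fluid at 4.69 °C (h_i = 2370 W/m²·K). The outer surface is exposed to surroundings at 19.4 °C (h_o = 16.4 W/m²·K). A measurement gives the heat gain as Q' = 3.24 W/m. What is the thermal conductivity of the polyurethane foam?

ΣR = ΔT/Q' = |4.69 − 19.4|/3.24 = 4.540 m·K/W
Known resistances:
  R'_conv,in = 1/(2πr h) = 1/(2π·0.0129·2370) = 0.005206 m·K/W
  R'_aluminium = ln(0.0151/0.0129)/(2πk) = 0.1575/(2π·216) = 1.160×10^-4 m·K/W
  R'_conv,out = 1/(2πr h) = 1/(2π·0.0333·16.4) = 0.2914 m·K/W
R_polyurethane foam = ΣR − ΣR_known = 4.540 − 0.2967 = 4.243 m·K/W
ln(r₂/r₁)/(2πk) = 4.243 ⇒ k = 0.7909/(2π·4.243) = 0.0297 W/m·K

k = 0.0297 W/m·K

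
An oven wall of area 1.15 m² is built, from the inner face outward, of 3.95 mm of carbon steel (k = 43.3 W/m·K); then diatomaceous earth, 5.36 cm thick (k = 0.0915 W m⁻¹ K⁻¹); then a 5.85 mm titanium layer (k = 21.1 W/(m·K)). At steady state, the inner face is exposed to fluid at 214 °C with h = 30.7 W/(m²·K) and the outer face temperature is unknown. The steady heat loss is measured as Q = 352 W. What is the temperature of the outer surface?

T_out = 24.6 °C

Sum the resistances:
  R_conv,in = 1/(hA) = 1/(30.7·1.15) = 0.02832 K/W
  R_carbon steel = L/(kA) = 0.00395/(43.3·1.15) = 7.933×10^-5 K/W
  R_diatomaceous earth = L/(kA) = 0.0536/(0.0915·1.15) = 0.5094 K/W
  R_titanium = L/(kA) = 0.00585/(21.1·1.15) = 2.411×10^-4 K/W
ΣR = 0.5380 K/W
ΔT = Q·ΣR = 352 × 0.5380 = 189.4 K
Heat flows outward, so T_out = T_in − ΔT = 214 − 189.4 = 24.6 °C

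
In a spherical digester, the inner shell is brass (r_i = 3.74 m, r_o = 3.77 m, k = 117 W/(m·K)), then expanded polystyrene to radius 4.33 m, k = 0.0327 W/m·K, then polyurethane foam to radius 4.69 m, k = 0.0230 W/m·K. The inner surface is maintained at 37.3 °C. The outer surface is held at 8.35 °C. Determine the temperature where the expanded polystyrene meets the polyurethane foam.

T = 20.6 °C

Treat each layer as a resistance in series:
  R_brass = (1/3.74 − 1/3.77)/(4πk) = 0.002128/(4π·117) = 1.447×10^-6 K/W
  R_expanded polystyrene = (1/3.77 − 1/4.33)/(4πk) = 0.03431/(4π·0.0327) = 0.08348 K/W
  R_polyurethane foam = (1/4.33 − 1/4.69)/(4πk) = 0.01773/(4π·0.0230) = 0.06133 K/W
ΣR = 1.447×10^-6 + 0.08348 + 0.06133 = 0.1448 K/W
Q = ΔT/ΣR = (37.3 °C − 8.35 °C)/0.1448 = 199.9 W
From the inner boundary to the expanded polystyrene/polyurethane foam interface, ΣR_partial = 0.08348 K/W.
T_interface = T_in − Q·ΣR_partial = 37.3 °C − (199.9)(0.08348) = 20.6 °C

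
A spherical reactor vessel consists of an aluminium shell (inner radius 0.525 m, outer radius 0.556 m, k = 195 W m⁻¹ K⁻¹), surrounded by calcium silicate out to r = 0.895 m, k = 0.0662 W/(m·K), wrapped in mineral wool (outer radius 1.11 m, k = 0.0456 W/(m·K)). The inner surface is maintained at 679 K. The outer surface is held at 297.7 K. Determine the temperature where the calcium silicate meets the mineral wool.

T = 418 K

Series thermal resistances, inner to outer:
  R_aluminium = (1/0.525 − 1/0.556)/(4πk) = 0.1062/(4π·195) = 4.334×10^-5 K/W
  R_calcium silicate = (1/0.556 − 1/0.895)/(4πk) = 0.6812/(4π·0.0662) = 0.8189 K/W
  R_mineral wool = (1/0.895 − 1/1.11)/(4πk) = 0.2164/(4π·0.0456) = 0.3777 K/W
ΣR = 4.334×10^-5 + 0.8189 + 0.3777 = 1.197 K/W
Q = ΔT/ΣR = (679 K − 297.7 K)/1.197 = 318.5 W
From the inner boundary to the calcium silicate/mineral wool interface, ΣR_partial = 0.8189 K/W.
T_interface = T_in − Q·ΣR_partial = 679 K − (318.5)(0.8189) = 418 K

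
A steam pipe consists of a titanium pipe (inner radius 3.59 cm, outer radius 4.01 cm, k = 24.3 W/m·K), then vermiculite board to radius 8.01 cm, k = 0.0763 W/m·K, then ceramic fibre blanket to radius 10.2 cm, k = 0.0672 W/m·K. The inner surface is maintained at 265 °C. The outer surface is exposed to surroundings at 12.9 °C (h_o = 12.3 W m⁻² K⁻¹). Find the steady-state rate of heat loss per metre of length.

Q' = 118 W/m

Series thermal resistances, inner to outer:
  R'_titanium = ln(0.0401/0.0359)/(2πk) = 0.1106/(2π·24.3) = 7.246×10^-4 m·K/W
  R'_vermiculite board = ln(0.0801/0.0401)/(2πk) = 0.6919/(2π·0.0763) = 1.443 m·K/W
  R'_ceramic fibre blanket = ln(0.102/0.0801)/(2πk) = 0.2417/(2π·0.0672) = 0.5724 m·K/W
  R'_conv,out = 1/(2πr h) = 1/(2π·0.102·12.3) = 0.1269 m·K/W
ΣR = 7.246×10^-4 + 1.443 + 0.5724 + 0.1269 = 2.143 m·K/W
Q' = ΔT/ΣR = (265 °C − 12.9 °C)/2.143 = 118 W/m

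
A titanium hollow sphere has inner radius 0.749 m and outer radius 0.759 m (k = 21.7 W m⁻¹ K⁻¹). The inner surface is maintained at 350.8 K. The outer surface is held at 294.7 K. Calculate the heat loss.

Q = 870 kW

Q = 4πk·ΔT/(1/r₁ − 1/r₂) = 4π × 21.7 × 56.1 / (1/0.749 − 1/0.759) = 8.70×10^5 W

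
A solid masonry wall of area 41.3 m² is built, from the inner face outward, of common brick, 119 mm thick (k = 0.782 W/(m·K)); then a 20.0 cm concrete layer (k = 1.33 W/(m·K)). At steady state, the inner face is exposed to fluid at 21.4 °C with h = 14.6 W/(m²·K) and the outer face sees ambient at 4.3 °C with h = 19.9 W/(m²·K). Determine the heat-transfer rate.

Q = 1680 W

Resistance network (inner→outer):
  R_conv,in = 1/(hA) = 1/(14.6·41.3) = 0.001658 K/W
  R_common brick = L/(kA) = 0.119/(0.782·41.3) = 0.003685 K/W
  R_concrete = L/(kA) = 0.200/(1.33·41.3) = 0.003641 K/W
  R_conv,out = 1/(hA) = 1/(19.9·41.3) = 0.001217 K/W
ΣR = 0.001658 + 0.003685 + 0.003641 + 0.001217 = 0.01020 K/W
Q = ΔT/ΣR = (21.4 °C − 4.3 °C)/0.01020 = 1680 W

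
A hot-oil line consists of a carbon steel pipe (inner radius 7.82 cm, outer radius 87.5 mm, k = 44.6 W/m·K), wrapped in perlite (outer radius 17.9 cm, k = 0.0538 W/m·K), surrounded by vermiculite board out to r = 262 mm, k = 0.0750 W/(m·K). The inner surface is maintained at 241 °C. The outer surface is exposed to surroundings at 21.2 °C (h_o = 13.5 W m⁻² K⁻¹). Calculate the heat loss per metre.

Series thermal resistances, inner to outer:
  R'_carbon steel = ln(0.0875/0.0782)/(2πk) = 0.1124/(2π·44.6) = 4.010×10^-4 m·K/W
  R'_perlite = ln(0.179/0.0875)/(2πk) = 0.7157/(2π·0.0538) = 2.117 m·K/W
  R'_vermiculite board = ln(0.262/0.179)/(2πk) = 0.3810/(2π·0.0750) = 0.8084 m·K/W
  R'_conv,out = 1/(2πr h) = 1/(2π·0.262·13.5) = 0.04500 m·K/W
ΣR = 4.010×10^-4 + 2.117 + 0.8084 + 0.04500 = 2.971 m·K/W
Q' = ΔT/ΣR = (241 °C − 21.2 °C)/2.971 = 74.0 W/m

Q' = 74.0 W/m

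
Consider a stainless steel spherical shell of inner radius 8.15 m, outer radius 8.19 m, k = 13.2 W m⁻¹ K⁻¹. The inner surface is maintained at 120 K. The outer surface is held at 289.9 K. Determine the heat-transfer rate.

Q = 4πk·ΔT/(1/r₁ − 1/r₂) = 4π × 13.2 × 169.9 / (1/8.15 − 1/8.19) = 4.70×10^7 W

Q = 4.70×10^7 W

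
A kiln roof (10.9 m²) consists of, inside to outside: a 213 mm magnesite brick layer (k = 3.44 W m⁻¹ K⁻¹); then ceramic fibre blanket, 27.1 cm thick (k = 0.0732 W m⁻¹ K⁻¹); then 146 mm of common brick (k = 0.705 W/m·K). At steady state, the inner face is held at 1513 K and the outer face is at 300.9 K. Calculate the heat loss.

Resistance network (inner→outer):
  R_magnesite brick = L/(kA) = 0.213/(3.44·10.9) = 0.005681 K/W
  R_ceramic fibre blanket = L/(kA) = 0.271/(0.0732·10.9) = 0.3397 K/W
  R_common brick = L/(kA) = 0.146/(0.705·10.9) = 0.01900 K/W
ΣR = 0.005681 + 0.3397 + 0.01900 = 0.3644 K/W
Q = ΔT/ΣR = (1513 K − 300.9 K)/0.3644 = 3330 W

Q = 3.33 kW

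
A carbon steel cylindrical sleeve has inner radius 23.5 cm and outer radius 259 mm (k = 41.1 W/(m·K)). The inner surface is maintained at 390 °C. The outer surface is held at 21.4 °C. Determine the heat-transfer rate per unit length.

Q' = 979 kW/m

Q' = 2πk·ΔT/ln(r₂/r₁) = 2π × 41.1 × 368.6 / ln(0.259/0.235) = 9.79×10^5 W/m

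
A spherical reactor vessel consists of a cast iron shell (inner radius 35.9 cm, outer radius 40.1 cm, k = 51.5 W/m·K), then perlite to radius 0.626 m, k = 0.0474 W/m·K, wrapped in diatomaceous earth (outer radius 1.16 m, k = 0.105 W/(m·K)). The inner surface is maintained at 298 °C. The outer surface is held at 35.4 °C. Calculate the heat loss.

Q = 127 W

Resistance network (inner→outer):
  R_cast iron = (1/0.359 − 1/0.401)/(4πk) = 0.2917/(4π·51.5) = 4.508×10^-4 K/W
  R_perlite = (1/0.401 − 1/0.626)/(4πk) = 0.8963/(4π·0.0474) = 1.505 K/W
  R_diatomaceous earth = (1/0.626 − 1/1.16)/(4πk) = 0.7354/(4π·0.105) = 0.5573 K/W
ΣR = 4.508×10^-4 + 1.505 + 0.5573 = 2.063 K/W
Q = ΔT/ΣR = (298 °C − 35.4 °C)/2.063 = 127 W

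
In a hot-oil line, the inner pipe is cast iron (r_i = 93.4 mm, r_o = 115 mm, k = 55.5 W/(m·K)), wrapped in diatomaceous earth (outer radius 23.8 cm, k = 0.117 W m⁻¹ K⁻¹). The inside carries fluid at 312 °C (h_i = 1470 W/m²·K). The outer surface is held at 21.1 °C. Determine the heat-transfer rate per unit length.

Treat each layer as a resistance in series:
  R'_conv,in = 1/(2πr h) = 1/(2π·0.0934·1470) = 0.001159 m·K/W
  R'_cast iron = ln(0.115/0.0934)/(2πk) = 0.2080/(2π·55.5) = 5.966×10^-4 m·K/W
  R'_diatomaceous earth = ln(0.238/0.115)/(2πk) = 0.7273/(2π·0.117) = 0.9894 m·K/W
ΣR = 0.001159 + 5.966×10^-4 + 0.9894 = 0.9912 m·K/W
Q' = ΔT/ΣR = (312 °C − 21.1 °C)/0.9912 = 293 W/m

Q' = 293 W/m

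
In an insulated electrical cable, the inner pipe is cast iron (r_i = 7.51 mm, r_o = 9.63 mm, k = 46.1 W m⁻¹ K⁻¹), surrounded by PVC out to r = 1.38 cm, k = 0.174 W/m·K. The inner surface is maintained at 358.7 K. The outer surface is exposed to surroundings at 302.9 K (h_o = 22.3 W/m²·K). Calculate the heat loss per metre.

Series thermal resistances, inner to outer:
  R'_cast iron = ln(0.00963/0.00751)/(2πk) = 0.2486/(2π·46.1) = 8.584×10^-4 m·K/W
  R'_PVC = ln(0.0138/0.00963)/(2πk) = 0.3598/(2π·0.174) = 0.3291 m·K/W
  R'_conv,out = 1/(2πr h) = 1/(2π·0.0138·22.3) = 0.5172 m·K/W
ΣR = 8.584×10^-4 + 0.3291 + 0.5172 = 0.8472 m·K/W
Q' = ΔT/ΣR = (358.7 K − 302.9 K)/0.8472 = 65.9 W/m

Q' = 65.9 W/m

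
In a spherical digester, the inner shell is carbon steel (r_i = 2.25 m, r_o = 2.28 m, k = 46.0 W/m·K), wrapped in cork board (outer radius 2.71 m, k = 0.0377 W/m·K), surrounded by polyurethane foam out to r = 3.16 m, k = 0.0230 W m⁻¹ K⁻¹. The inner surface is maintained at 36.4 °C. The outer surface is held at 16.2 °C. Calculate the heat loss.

Q = 61.5 W

Resistance network (inner→outer):
  R_carbon steel = (1/2.25 − 1/2.28)/(4πk) = 0.005848/(4π·46.0) = 1.012×10^-5 K/W
  R_cork board = (1/2.28 − 1/2.71)/(4πk) = 0.06959/(4π·0.0377) = 0.1469 K/W
  R_polyurethane foam = (1/2.71 − 1/3.16)/(4πk) = 0.05255/(4π·0.0230) = 0.1818 K/W
ΣR = 1.012×10^-5 + 0.1469 + 0.1818 = 0.3287 K/W
Q = ΔT/ΣR = (36.4 °C − 16.2 °C)/0.3287 = 61.5 W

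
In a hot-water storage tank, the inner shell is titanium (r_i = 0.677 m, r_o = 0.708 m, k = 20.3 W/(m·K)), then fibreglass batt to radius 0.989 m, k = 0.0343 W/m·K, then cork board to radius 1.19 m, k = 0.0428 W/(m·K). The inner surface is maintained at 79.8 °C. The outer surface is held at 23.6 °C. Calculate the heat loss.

Q = 45.0 W

Series thermal resistances, inner to outer:
  R_titanium = (1/0.677 − 1/0.708)/(4πk) = 0.06468/(4π·20.3) = 2.535×10^-4 K/W
  R_fibreglass batt = (1/0.708 − 1/0.989)/(4πk) = 0.4013/(4π·0.0343) = 0.9310 K/W
  R_cork board = (1/0.989 − 1/1.19)/(4πk) = 0.1708/(4π·0.0428) = 0.3175 K/W
ΣR = 2.535×10^-4 + 0.9310 + 0.3175 = 1.249 K/W
Q = ΔT/ΣR = (79.8 °C − 23.6 °C)/1.249 = 45.0 W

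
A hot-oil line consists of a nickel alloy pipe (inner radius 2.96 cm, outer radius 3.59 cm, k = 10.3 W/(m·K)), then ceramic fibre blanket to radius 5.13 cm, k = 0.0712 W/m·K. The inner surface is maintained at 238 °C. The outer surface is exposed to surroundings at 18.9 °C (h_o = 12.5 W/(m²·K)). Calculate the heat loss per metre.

Resistance network (inner→outer):
  R'_nickel alloy = ln(0.0359/0.0296)/(2πk) = 0.1930/(2π·10.3) = 0.002982 m·K/W
  R'_ceramic fibre blanket = ln(0.0513/0.0359)/(2πk) = 0.3570/(2π·0.0712) = 0.7979 m·K/W
  R'_conv,out = 1/(2πr h) = 1/(2π·0.0513·12.5) = 0.2482 m·K/W
ΣR = 0.002982 + 0.7979 + 0.2482 = 1.049 m·K/W
Q' = ΔT/ΣR = (238 °C − 18.9 °C)/1.049 = 209 W/m

Q' = 209 W/m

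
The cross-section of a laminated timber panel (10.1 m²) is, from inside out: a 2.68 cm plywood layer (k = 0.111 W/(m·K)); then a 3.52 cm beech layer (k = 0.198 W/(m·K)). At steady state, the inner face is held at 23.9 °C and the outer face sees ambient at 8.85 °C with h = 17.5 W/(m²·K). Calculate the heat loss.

Series thermal resistances, inner to outer:
  R_plywood = L/(kA) = 0.0268/(0.111·10.1) = 0.02391 K/W
  R_beech = L/(kA) = 0.0352/(0.198·10.1) = 0.01760 K/W
  R_conv,out = 1/(hA) = 1/(17.5·10.1) = 0.005658 K/W
ΣR = 0.02391 + 0.01760 + 0.005658 = 0.04717 K/W
Q = ΔT/ΣR = (23.9 °C − 8.85 °C)/0.04717 = 319 W

Q = 319 W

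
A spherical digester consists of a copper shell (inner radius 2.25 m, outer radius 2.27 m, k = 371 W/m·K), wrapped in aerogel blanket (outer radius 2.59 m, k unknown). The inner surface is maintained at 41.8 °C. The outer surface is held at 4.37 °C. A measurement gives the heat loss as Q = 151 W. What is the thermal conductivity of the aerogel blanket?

k = 0.0175 W/m·K

ΣR = ΔT/Q = |41.8 − 4.37|/151 = 0.2479 K/W
Known resistances:
  R_copper = (1/2.25 − 1/2.27)/(4πk) = 0.003916/(4π·371) = 8.399×10^-7 K/W
R_aerogel blanket = ΣR − ΣR_known = 0.2479 − 8.399×10^-7 = 0.2479 K/W
(1/r₁−1/r₂)/(4πk) = 0.2479 ⇒ k = 0.05443/(4π·0.2479) = 0.0175 W/m·K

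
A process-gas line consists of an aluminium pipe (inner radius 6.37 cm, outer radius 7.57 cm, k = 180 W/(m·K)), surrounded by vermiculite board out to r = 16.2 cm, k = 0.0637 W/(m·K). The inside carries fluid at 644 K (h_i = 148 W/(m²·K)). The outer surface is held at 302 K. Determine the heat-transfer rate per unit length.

Treat each layer as a resistance in series:
  R'_conv,in = 1/(2πr h) = 1/(2π·0.0637·148) = 0.01688 m·K/W
  R'_aluminium = ln(0.0757/0.0637)/(2πk) = 0.1726/(2π·180) = 1.526×10^-4 m·K/W
  R'_vermiculite board = ln(0.162/0.0757)/(2πk) = 0.7608/(2π·0.0637) = 1.901 m·K/W
ΣR = 0.01688 + 1.526×10^-4 + 1.901 = 1.918 m·K/W
Q' = ΔT/ΣR = (644 K − 302 K)/1.918 = 178 W/m

Q' = 178 W/m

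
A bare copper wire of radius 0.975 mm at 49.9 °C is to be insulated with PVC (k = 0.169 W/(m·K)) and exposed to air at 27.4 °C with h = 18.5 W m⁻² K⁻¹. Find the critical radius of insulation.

r_cr = 0.914 cm

For a cylinder, r_cr = k_ins/h = 0.169/18.5 = 0.00914 m = 0.914 cm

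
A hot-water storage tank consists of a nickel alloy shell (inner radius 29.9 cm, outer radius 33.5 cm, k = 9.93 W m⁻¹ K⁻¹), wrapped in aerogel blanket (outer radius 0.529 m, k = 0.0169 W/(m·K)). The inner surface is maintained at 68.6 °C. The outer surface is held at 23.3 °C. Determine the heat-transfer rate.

Treat each layer as a resistance in series:
  R_nickel alloy = (1/0.299 − 1/0.335)/(4πk) = 0.3594/(4π·9.93) = 0.002880 K/W
  R_aerogel blanket = (1/0.335 − 1/0.529)/(4πk) = 1.095/(4π·0.0169) = 5.155 K/W
ΣR = 0.002880 + 5.155 = 5.158 K/W
Q = ΔT/ΣR = (68.6 °C − 23.3 °C)/5.158 = 8.78 W

Q = 8.78 W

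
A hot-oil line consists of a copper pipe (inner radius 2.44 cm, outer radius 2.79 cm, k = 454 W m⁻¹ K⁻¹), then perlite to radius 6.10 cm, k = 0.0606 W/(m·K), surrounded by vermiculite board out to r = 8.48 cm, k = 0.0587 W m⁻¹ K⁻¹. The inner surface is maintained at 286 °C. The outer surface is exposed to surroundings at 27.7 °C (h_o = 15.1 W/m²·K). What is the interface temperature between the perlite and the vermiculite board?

Treat each layer as a resistance in series:
  R'_copper = ln(0.0279/0.0244)/(2πk) = 0.1340/(2π·454) = 4.699×10^-5 m·K/W
  R'_perlite = ln(0.0610/0.0279)/(2πk) = 0.7822/(2π·0.0606) = 2.054 m·K/W
  R'_vermiculite board = ln(0.0848/0.0610)/(2πk) = 0.3294/(2π·0.0587) = 0.8932 m·K/W
  R'_conv,out = 1/(2πr h) = 1/(2π·0.0848·15.1) = 0.1243 m·K/W
ΣR = 4.699×10^-5 + 2.054 + 0.8932 + 0.1243 = 3.072 m·K/W
Q' = ΔT/ΣR = (286 °C − 27.7 °C)/3.072 = 84.08 W/m
From the inner boundary to the perlite/vermiculite board interface, ΣR_partial = 2.054 m·K/W.
T_interface = T_in − Q'·ΣR_partial = 286 °C − (84.08)(2.054) = 113 °C

T = 113 °C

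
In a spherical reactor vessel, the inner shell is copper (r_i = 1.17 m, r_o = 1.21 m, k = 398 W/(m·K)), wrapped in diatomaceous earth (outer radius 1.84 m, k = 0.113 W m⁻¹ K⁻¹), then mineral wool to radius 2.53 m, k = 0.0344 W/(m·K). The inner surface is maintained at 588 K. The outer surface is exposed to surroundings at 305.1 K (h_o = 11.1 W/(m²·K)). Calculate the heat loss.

Q = 521 W

Treat each layer as a resistance in series:
  R_copper = (1/1.17 − 1/1.21)/(4πk) = 0.02825/(4π·398) = 5.649×10^-6 K/W
  R_diatomaceous earth = (1/1.21 − 1/1.84)/(4πk) = 0.2830/(4π·0.113) = 0.1993 K/W
  R_mineral wool = (1/1.84 − 1/2.53)/(4πk) = 0.1482/(4π·0.0344) = 0.3429 K/W
  R_conv,out = 1/(4πr²h) = 1/(4π·2.53²·11.1) = 0.001120 K/W
ΣR = 5.649×10^-6 + 0.1993 + 0.3429 + 0.001120 = 0.5433 K/W
Q = ΔT/ΣR = (588 K − 305.1 K)/0.5433 = 521 W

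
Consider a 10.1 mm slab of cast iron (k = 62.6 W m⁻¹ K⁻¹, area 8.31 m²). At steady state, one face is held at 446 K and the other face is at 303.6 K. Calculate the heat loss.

Q = kA·ΔT/L = 62.6 × 8.31 × |446 K − 303.6 K| / 0.0101 = 7.33×10^6 W

Q = 7.33×10^6 W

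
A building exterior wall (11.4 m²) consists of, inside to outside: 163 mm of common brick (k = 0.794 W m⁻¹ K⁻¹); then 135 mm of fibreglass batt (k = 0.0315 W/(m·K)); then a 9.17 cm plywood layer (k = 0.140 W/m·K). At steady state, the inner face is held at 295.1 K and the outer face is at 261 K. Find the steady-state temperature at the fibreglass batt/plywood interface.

Resistance network (inner→outer):
  R_common brick = L/(kA) = 0.163/(0.794·11.4) = 0.01801 K/W
  R_fibreglass batt = L/(kA) = 0.135/(0.0315·11.4) = 0.3759 K/W
  R_plywood = L/(kA) = 0.0917/(0.140·11.4) = 0.05746 K/W
ΣR = 0.01801 + 0.3759 + 0.05746 = 0.4514 K/W
Q = ΔT/ΣR = (295.1 K − 261 K)/0.4514 = 75.54 W
From the inner boundary to the fibreglass batt/plywood interface, ΣR_partial = 0.3939 K/W.
T_interface = T_in − Q·ΣR_partial = 295.1 K − (75.54)(0.3939) = 265.34 K

T = 265.34 K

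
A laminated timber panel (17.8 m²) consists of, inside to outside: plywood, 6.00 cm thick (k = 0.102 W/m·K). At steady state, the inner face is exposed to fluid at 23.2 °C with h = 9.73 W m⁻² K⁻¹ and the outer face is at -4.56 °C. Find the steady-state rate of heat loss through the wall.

Q = 715 W

Series thermal resistances, inner to outer:
  R_conv,in = 1/(hA) = 1/(9.73·17.8) = 0.005774 K/W
  R_plywood = L/(kA) = 0.0600/(0.102·17.8) = 0.03305 K/W
ΣR = 0.005774 + 0.03305 = 0.03882 K/W
Q = ΔT/ΣR = (23.2 °C − -4.56 °C)/0.03882 = 715 W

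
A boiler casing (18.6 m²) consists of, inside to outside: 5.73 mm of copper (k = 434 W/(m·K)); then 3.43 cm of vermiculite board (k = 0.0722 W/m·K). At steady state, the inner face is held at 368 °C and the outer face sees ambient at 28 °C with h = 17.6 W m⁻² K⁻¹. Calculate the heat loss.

Q = 11900 W

Series thermal resistances, inner to outer:
  R_copper = L/(kA) = 0.00573/(434·18.6) = 7.098×10^-7 K/W
  R_vermiculite board = L/(kA) = 0.0343/(0.0722·18.6) = 0.02554 K/W
  R_conv,out = 1/(hA) = 1/(17.6·18.6) = 0.003055 K/W
ΣR = 7.098×10^-7 + 0.02554 + 0.003055 = 0.02860 K/W
Q = ΔT/ΣR = (368 °C − 28 °C)/0.02860 = 11900 W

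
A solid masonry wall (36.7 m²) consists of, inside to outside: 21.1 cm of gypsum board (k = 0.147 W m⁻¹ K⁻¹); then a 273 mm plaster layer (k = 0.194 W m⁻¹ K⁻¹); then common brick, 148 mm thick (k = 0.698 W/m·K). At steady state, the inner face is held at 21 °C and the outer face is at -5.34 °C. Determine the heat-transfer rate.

Q = 316 W

Resistance network (inner→outer):
  R_gypsum board = L/(kA) = 0.211/(0.147·36.7) = 0.03911 K/W
  R_plaster = L/(kA) = 0.273/(0.194·36.7) = 0.03834 K/W
  R_common brick = L/(kA) = 0.148/(0.698·36.7) = 0.005778 K/W
ΣR = 0.03911 + 0.03834 + 0.005778 = 0.08323 K/W
Q = ΔT/ΣR = (21 °C − -5.34 °C)/0.08323 = 316 W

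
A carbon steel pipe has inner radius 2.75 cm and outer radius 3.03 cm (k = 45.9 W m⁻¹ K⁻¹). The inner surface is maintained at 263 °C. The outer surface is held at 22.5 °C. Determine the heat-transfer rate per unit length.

Q' = 7.15×10^5 W/m

Q' = 2πk·ΔT/ln(r₂/r₁) = 2π × 45.9 × 240.5 / ln(0.0303/0.0275) = 7.15×10^5 W/m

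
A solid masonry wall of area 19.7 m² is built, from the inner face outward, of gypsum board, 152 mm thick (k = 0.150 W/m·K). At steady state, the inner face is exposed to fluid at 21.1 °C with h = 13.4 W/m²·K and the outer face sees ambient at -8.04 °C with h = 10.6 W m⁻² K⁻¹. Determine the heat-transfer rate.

Q = 486 W

Resistance network (inner→outer):
  R_conv,in = 1/(hA) = 1/(13.4·19.7) = 0.003788 K/W
  R_gypsum board = L/(kA) = 0.152/(0.150·19.7) = 0.05144 K/W
  R_conv,out = 1/(hA) = 1/(10.6·19.7) = 0.004789 K/W
ΣR = 0.003788 + 0.05144 + 0.004789 = 0.06002 K/W
Q = ΔT/ΣR = (21.1 °C − -8.04 °C)/0.06002 = 486 W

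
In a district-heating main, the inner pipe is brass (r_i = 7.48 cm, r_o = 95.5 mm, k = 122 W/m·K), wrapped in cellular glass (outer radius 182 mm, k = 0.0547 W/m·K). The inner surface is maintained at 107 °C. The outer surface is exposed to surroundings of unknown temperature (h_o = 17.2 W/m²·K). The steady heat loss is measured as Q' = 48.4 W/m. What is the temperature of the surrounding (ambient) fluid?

T_out = 13.7 °C

Sum the resistances:
  R'_brass = ln(0.0955/0.0748)/(2πk) = 0.2443/(2π·122) = 3.187×10^-4 m·K/W
  R'_cellular glass = ln(0.182/0.0955)/(2πk) = 0.6449/(2π·0.0547) = 1.876 m·K/W
  R'_conv,out = 1/(2πr h) = 1/(2π·0.182·17.2) = 0.05084 m·K/W
ΣR = 1.928 m·K/W
ΔT = Q'·ΣR = 48.4 × 1.928 = 93.32 K
Heat flows outward, so T_out = T_in − ΔT = 107 − 93.32 = 13.7 °C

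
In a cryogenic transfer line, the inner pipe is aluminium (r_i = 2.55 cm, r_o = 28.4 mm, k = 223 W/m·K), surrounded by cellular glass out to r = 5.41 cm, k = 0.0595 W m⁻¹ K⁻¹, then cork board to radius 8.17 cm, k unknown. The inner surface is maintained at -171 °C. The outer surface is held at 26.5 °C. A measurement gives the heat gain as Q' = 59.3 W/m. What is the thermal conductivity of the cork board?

ΣR = ΔT/Q' = |-171 − 26.5|/59.3 = 3.331 m·K/W
Known resistances:
  R'_aluminium = ln(0.0284/0.0255)/(2πk) = 0.1077/(2π·223) = 7.687×10^-5 m·K/W
  R'_cellular glass = ln(0.0541/0.0284)/(2πk) = 0.6444/(2π·0.0595) = 1.724 m·K/W
R_cork board = ΣR − ΣR_known = 3.331 − 1.724 = 1.607 m·K/W
ln(r₂/r₁)/(2πk) = 1.607 ⇒ k = 0.4122/(2π·1.607) = 0.0408 W/m·K

k = 0.0408 W/m·K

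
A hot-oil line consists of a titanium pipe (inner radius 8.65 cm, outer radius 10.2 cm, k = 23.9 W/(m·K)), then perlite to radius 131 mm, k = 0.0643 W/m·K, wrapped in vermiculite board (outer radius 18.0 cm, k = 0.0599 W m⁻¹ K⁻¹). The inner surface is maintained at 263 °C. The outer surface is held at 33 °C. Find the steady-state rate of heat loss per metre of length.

Q' = 157 W/m

Series thermal resistances, inner to outer:
  R'_titanium = ln(0.102/0.0865)/(2πk) = 0.1648/(2π·23.9) = 0.001098 m·K/W
  R'_perlite = ln(0.131/0.102)/(2πk) = 0.2502/(2π·0.0643) = 0.6194 m·K/W
  R'_vermiculite board = ln(0.180/0.131)/(2πk) = 0.3178/(2π·0.0599) = 0.8443 m·K/W
ΣR = 0.001098 + 0.6194 + 0.8443 = 1.465 m·K/W
Q' = ΔT/ΣR = (263 °C − 33 °C)/1.465 = 157 W/m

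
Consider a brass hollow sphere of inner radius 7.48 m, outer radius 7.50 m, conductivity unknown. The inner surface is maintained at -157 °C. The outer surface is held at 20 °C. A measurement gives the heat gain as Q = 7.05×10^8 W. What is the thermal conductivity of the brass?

k = 113 W/m·K

ΣR = ΔT/Q = |-157 − 20|/7.05×10^8 = 2.511×10^-7 K/W
(1/r₁−1/r₂)/(4πk) = 2.511×10^-7 ⇒ k = 3.565×10^-4/(4π·2.511×10^-7) = 113 W/m·K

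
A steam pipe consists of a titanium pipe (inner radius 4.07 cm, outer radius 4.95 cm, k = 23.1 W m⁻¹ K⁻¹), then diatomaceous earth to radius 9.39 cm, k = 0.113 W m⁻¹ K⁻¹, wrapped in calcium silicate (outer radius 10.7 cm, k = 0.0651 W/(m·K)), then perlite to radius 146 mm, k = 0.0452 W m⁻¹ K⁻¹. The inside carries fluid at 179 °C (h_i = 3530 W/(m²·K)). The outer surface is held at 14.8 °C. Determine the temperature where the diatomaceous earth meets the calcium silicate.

T = 115 °C

Treat each layer as a resistance in series:
  R'_conv,in = 1/(2πr h) = 1/(2π·0.0407·3530) = 0.001108 m·K/W
  R'_titanium = ln(0.0495/0.0407)/(2πk) = 0.1957/(2π·23.1) = 0.001349 m·K/W
  R'_diatomaceous earth = ln(0.0939/0.0495)/(2πk) = 0.6403/(2π·0.113) = 0.9018 m·K/W
  R'_calcium silicate = ln(0.107/0.0939)/(2πk) = 0.1306/(2π·0.0651) = 0.3193 m·K/W
  R'_perlite = ln(0.146/0.107)/(2πk) = 0.3108/(2π·0.0452) = 1.094 m·K/W
ΣR = 0.001108 + 0.001349 + 0.9018 + 0.3193 + 1.094 = 2.318 m·K/W
Q' = ΔT/ΣR = (179 °C − 14.8 °C)/2.318 = 70.84 W/m
From the inner boundary to the diatomaceous earth/calcium silicate interface, ΣR_partial = 0.9043 m·K/W.
T_interface = T_in − Q'·ΣR_partial = 179 °C − (70.84)(0.9043) = 115 °C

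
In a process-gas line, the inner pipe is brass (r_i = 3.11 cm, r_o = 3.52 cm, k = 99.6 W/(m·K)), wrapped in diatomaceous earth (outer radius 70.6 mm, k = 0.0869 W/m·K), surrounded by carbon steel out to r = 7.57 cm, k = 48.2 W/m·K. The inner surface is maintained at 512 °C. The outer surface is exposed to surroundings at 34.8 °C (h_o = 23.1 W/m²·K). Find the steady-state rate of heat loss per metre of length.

Series thermal resistances, inner to outer:
  R'_brass = ln(0.0352/0.0311)/(2πk) = 0.1238/(2π·99.6) = 1.979×10^-4 m·K/W
  R'_diatomaceous earth = ln(0.0706/0.0352)/(2πk) = 0.6960/(2π·0.0869) = 1.275 m·K/W
  R'_carbon steel = ln(0.0757/0.0706)/(2πk) = 0.06975/(2π·48.2) = 2.303×10^-4 m·K/W
  R'_conv,out = 1/(2πr h) = 1/(2π·0.0757·23.1) = 0.09101 m·K/W
ΣR = 1.979×10^-4 + 1.275 + 2.303×10^-4 + 0.09101 = 1.366 m·K/W
Q' = ΔT/ΣR = (512 °C − 34.8 °C)/1.366 = 349 W/m

Q' = 349 W/m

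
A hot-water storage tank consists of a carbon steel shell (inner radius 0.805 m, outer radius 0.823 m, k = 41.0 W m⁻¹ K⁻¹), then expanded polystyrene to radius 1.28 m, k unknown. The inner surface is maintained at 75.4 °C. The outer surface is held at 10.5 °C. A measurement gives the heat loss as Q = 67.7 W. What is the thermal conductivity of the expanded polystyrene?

ΣR = ΔT/Q = |75.4 − 10.5|/67.7 = 0.9586 K/W
Known resistances:
  R_carbon steel = (1/0.805 − 1/0.823)/(4πk) = 0.02717/(4π·41.0) = 5.273×10^-5 K/W
R_expanded polystyrene = ΣR − ΣR_known = 0.9586 − 5.273×10^-5 = 0.9585 K/W
(1/r₁−1/r₂)/(4πk) = 0.9585 ⇒ k = 0.4338/(4π·0.9585) = 0.0360 W/m·K

k = 0.0360 W/m·K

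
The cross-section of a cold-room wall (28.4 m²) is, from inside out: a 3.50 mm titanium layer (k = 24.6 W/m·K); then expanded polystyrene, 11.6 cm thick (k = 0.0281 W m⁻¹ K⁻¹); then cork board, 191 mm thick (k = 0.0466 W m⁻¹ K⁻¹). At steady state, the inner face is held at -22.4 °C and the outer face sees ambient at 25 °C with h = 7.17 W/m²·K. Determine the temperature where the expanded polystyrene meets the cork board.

Series thermal resistances, inner to outer:
  R_titanium = L/(kA) = 0.00350/(24.6·28.4) = 5.010×10^-6 K/W
  R_expanded polystyrene = L/(kA) = 0.116/(0.0281·28.4) = 0.1454 K/W
  R_cork board = L/(kA) = 0.191/(0.0466·28.4) = 0.1443 K/W
  R_conv,out = 1/(hA) = 1/(7.17·28.4) = 0.004911 K/W
ΣR = 5.010×10^-6 + 0.1454 + 0.1443 + 0.004911 = 0.2946 K/W
Q = ΔT/ΣR = (-22.4 °C − 25 °C)/0.2946 = -160.9 W
From the inner boundary to the expanded polystyrene/cork board interface, ΣR_partial = 0.1454 K/W.
T_interface = T_in − Q·ΣR_partial = -22.4 °C − (-160.9)(0.1454) = 0.99 °C

T = 0.99 °C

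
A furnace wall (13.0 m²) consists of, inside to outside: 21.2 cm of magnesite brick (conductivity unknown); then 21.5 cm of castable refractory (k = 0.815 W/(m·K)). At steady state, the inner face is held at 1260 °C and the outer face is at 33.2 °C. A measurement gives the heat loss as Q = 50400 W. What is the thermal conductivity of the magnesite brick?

k = 4.03 W/m·K

ΣR = ΔT/Q = |1260 − 33.2|/50400 = 0.02434 K/W
Known resistances:
  R_castable refractory = L/(kA) = 0.215/(0.815·13.0) = 0.02029 K/W
R_magnesite brick = ΣR − ΣR_known = 0.02434 − 0.02029 = 0.004050 K/W
L/(kA) = 0.004050 ⇒ k = 0.212/(0.004050·13.0) = 4.03 W/m·K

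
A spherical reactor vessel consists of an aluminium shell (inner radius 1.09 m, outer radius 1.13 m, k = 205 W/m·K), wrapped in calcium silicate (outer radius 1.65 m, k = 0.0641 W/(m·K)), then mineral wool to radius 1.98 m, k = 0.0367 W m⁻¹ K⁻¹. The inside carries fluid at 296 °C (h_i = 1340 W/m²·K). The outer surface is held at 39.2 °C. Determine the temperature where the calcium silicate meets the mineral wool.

T = 139 °C

Treat each layer as a resistance in series:
  R_conv,in = 1/(4πr²h) = 1/(4π·1.09²·1340) = 4.998×10^-5 K/W
  R_aluminium = (1/1.09 − 1/1.13)/(4πk) = 0.03248/(4π·205) = 1.261×10^-5 K/W
  R_calcium silicate = (1/1.13 − 1/1.65)/(4πk) = 0.2789/(4π·0.0641) = 0.3462 K/W
  R_mineral wool = (1/1.65 − 1/1.98)/(4πk) = 0.1010/(4π·0.0367) = 0.2190 K/W
ΣR = 4.998×10^-5 + 1.261×10^-5 + 0.3462 + 0.2190 = 0.5653 K/W
Q = ΔT/ΣR = (296 °C − 39.2 °C)/0.5653 = 454.3 W
From the inner boundary to the calcium silicate/mineral wool interface, ΣR_partial = 0.3463 K/W.
T_interface = T_in − Q·ΣR_partial = 296 °C − (454.3)(0.3463) = 139 °C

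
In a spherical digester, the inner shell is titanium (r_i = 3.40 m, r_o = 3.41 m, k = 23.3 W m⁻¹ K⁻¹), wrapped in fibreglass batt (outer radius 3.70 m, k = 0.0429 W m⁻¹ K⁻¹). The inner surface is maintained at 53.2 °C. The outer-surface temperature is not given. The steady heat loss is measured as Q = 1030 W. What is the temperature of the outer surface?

Series resistances:
  R_titanium = (1/3.40 − 1/3.41)/(4πk) = 8.625×10^-4/(4π·23.3) = 2.946×10^-6 K/W
  R_fibreglass batt = (1/3.41 − 1/3.70)/(4πk) = 0.02298/(4π·0.0429) = 0.04264 K/W
ΣR = 0.04264 K/W
ΔT = Q·ΣR = 1030 × 0.04264 = 43.92 K
Heat flows outward, so T_out = T_in − ΔT = 53.2 − 43.92 = 9.28 °C

T_out = 9.28 °C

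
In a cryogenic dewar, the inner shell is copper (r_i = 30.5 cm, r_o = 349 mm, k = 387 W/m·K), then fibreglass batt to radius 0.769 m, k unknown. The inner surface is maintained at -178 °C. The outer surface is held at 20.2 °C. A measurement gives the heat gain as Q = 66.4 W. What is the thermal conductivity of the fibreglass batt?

ΣR = ΔT/Q = |-178 − 20.2|/66.4 = 2.985 K/W
Known resistances:
  R_copper = (1/0.305 − 1/0.349)/(4πk) = 0.4134/(4π·387) = 8.500×10^-5 K/W
R_fibreglass batt = ΣR − ΣR_known = 2.985 − 8.500×10^-5 = 2.985 K/W
(1/r₁−1/r₂)/(4πk) = 2.985 ⇒ k = 1.565/(4π·2.985) = 0.0417 W/m·K

k = 0.0417 W/m·K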